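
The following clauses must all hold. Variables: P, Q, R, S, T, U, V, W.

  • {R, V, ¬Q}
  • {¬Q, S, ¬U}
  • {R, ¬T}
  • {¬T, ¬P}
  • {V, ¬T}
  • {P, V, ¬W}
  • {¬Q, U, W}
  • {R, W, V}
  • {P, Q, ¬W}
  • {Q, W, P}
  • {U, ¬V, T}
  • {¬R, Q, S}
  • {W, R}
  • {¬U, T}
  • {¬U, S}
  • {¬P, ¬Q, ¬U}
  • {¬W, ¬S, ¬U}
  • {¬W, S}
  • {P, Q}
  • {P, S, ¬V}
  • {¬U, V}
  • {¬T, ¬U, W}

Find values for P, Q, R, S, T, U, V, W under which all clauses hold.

P=True  Q=False  R=False  S=True  T=False  U=False  V=False  W=True

Try P = True.
  then T is forced to False.
  then U is forced to False.
  then V is forced to False.
Branch on Q: take Q = False.
For the remaining variables, R = False, S = True, W = True works.
Every clause has at least one true literal under this assignment.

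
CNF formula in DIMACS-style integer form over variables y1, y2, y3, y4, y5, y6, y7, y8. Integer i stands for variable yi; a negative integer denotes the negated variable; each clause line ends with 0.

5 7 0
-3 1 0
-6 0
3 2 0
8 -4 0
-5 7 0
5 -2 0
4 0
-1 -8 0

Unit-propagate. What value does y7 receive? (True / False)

(¬y6) is a unit clause: y6 = False.
(y4) stands alone — y4 = True.
In (y8 ∨ ¬y4), ¬y4 is now false; y8 must hold, so y8 = True.
From (¬y8 ∨ ¬y1) and y8 = True: y1 = False.
(y1 ∨ ¬y3): since y1 = False, the clause reduces to (¬y3). y3 = False.
From (y3 ∨ y2) and y3 = False: y2 = True.
From (y5 ∨ ¬y2) and y2 = True: y5 = True.
(y7 ∨ ¬y5): since y5 = True, the clause reduces to (y7). y7 = True.

True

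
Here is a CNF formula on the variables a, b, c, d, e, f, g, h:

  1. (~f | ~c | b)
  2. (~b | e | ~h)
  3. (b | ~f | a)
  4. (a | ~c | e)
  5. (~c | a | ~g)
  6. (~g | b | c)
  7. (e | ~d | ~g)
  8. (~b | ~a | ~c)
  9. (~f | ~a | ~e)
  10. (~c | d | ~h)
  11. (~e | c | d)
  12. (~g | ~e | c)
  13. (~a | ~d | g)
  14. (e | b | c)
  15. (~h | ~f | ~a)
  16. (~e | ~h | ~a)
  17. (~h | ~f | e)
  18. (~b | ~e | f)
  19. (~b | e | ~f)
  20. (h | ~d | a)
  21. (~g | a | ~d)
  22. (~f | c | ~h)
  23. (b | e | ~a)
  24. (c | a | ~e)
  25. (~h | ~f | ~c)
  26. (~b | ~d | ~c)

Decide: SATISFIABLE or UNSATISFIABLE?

SATISFIABLE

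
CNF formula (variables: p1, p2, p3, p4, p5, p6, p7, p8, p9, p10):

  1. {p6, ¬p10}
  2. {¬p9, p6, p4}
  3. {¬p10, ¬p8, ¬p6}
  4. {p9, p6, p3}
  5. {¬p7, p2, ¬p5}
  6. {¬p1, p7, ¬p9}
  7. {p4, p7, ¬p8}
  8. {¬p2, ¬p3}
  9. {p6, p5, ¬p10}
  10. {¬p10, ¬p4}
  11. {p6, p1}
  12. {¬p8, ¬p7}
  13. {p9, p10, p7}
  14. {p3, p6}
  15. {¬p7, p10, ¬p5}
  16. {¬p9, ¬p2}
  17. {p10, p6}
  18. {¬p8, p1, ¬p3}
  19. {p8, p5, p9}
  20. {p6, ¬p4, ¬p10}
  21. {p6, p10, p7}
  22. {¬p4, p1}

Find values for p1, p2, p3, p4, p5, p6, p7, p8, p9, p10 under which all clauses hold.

p1=1, p2=0, p3=0, p4=1, p5=0, p6=1, p7=1, p8=0, p9=1, p10=0

Check each clause:
  1. {p6, ¬p10} — ¬p10 is true.
  2. {¬p9, p6, p4} — p4 is true.
  3. {¬p6, ¬p10, ¬p8} — ¬p8 is true.
  4. {p3, p6, p9} — p9 is true.
  5. {¬p7, ¬p5, p2} — ¬p5 is true.
  6. {¬p1, ¬p9, p7} — p7 is true.
  7. {p4, ¬p8, p7} — ¬p8 is true.
  8. {¬p3, ¬p2} — ¬p3 is true.
  9. {¬p10, p5, p6} — p6 is true.
  10. {¬p10, ¬p4} — ¬p10 is true.
  11. {p6, p1} — p1 is true.
  12. {¬p7, ¬p8} — ¬p8 is true.
  13. {p9, p10, p7} — p9 is true.
  14. {p3, p6} — p6 is true.
  15. {p10, ¬p7, ¬p5} — ¬p5 is true.
  16. {¬p2, ¬p9} — ¬p2 is true.
  17. {p10, p6} — p6 is true.
  18. {¬p8, ¬p3, p1} — ¬p8 is true.
  19. {p5, p8, p9} — p9 is true.
  20. {¬p4, p6, ¬p10} — ¬p10 is true.
  21. {p10, p6, p7} — p6 is true.
  22. {p1, ¬p4} — p1 is true.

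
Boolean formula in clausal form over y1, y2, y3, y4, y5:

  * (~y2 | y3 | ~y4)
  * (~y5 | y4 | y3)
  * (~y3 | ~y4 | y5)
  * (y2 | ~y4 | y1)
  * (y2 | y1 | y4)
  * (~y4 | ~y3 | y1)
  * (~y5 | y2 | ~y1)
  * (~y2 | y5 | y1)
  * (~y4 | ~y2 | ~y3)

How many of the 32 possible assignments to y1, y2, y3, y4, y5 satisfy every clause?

Split on y4, then y2.
  y4=T, y2=T: a clause becomes empty — 0.
  y4=T, y2=F: remaining (y1,y3,y5) ∈ {(T,F,F)} — 1.
  y4=F, y2=T: remaining (y1,y3,y5) ∈ {(F,T,T); (T,F,F); (T,T,F); (T,T,T)} — 4.
  y4=F, y2=F: remaining (y1,y3,y5) ∈ {(T,F,F); (T,T,F)} — 2.
Total: 0 + 1 + 4 + 2 = 7.

7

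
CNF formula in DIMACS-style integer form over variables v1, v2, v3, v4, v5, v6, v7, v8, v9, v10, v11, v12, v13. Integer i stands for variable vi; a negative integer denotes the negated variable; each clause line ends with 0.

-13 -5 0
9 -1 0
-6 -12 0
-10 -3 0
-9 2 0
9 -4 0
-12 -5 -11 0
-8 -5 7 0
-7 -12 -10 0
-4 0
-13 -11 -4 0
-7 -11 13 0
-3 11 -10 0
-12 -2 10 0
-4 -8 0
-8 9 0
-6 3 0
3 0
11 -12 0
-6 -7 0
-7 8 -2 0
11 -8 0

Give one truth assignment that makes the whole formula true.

v1=True, v2=True, v3=True, v4=False, v5=False, v6=True, v7=False, v8=False, v9=True, v10=False, v11=True, v12=False, v13=False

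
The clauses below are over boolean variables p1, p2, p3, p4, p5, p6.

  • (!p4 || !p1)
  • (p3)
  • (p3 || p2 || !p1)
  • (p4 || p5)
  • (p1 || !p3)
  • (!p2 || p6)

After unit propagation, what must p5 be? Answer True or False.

True

Unit clause (p3) sets p3 = True.
From (!p3 || p1) and p3 = True: p1 = True.
In (!p4 || !p1), !p1 is now false; !p4 must hold, so p4 = False.
(p5 || p4) with p4 = False leaves only p5, so p5 = True.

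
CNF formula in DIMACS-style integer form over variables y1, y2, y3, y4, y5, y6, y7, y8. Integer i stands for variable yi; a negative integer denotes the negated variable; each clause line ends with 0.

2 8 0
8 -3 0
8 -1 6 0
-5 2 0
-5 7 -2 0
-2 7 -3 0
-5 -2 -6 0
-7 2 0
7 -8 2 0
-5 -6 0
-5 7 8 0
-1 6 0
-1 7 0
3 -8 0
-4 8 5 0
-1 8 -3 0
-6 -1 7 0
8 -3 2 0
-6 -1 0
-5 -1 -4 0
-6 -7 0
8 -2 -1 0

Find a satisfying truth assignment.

y1=F, y2=T, y3=F, y4=F, y5=F, y6=F, y7=T, y8=F

Pure literal: y1 appears only negated; assign y1 = False.
Pure literal: y4 appears only negated; assign y4 = False.
Branch on y2: take y2 = True.
Branch on y3: take y3 = False.
  then y8 is forced to False.
For the remaining variables, y5 = False, y6 = False, y7 = True works.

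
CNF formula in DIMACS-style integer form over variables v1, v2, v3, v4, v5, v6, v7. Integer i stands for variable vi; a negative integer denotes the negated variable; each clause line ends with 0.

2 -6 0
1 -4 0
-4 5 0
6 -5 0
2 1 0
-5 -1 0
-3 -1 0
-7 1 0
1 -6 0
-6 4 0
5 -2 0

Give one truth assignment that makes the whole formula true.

v3 occurs only negated in the remaining clauses — set v3 = False.
Pure literal: v7 appears only negated; assign v7 = False.
Branch on v1: take v1 = True.
  then v5 is forced to False.
  then v4 is forced to False.
  then v6 is forced to False.
  then v2 is forced to False.

v1 = True, v2 = False, v3 = False, v4 = False, v5 = False, v6 = False, v7 = False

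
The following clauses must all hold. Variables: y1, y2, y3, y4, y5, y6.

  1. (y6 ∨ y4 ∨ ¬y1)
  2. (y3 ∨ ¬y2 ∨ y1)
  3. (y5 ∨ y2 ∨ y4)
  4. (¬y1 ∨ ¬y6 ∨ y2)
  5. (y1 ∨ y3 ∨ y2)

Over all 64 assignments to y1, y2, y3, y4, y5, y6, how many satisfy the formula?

30

Case analysis on y1 and y2:
  y1=T, y2=T: y3, y5 free; 3 ways for (y4,y6) × 2^2 = 12.
  y1=T, y2=F: remaining (y3,y4,y5,y6) ∈ {(F,T,F,F); (F,T,T,F); (T,T,F,F); (T,T,T,F)} — 4.
  y1=F, y2=T: forces y3=T; y4, y5, y6 free → 2^3 = 8.
  y1=F, y2=F: y6 free; 3 ways for (y3,y4,y5) × 2^1 = 6.
Total: 12 + 4 + 8 + 6 = 30.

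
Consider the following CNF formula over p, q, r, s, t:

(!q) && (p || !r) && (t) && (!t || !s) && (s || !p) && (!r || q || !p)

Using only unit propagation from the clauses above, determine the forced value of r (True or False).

Unit clause (!q) sets q = False.
Unit clause (t) sets t = True.
(!t || !s): since t = True, the clause reduces to (!s). s = False.
(s || !p) with s = False leaves only !p, so p = False.
(!r || p): since p = False, the clause reduces to (!r). r = False.

False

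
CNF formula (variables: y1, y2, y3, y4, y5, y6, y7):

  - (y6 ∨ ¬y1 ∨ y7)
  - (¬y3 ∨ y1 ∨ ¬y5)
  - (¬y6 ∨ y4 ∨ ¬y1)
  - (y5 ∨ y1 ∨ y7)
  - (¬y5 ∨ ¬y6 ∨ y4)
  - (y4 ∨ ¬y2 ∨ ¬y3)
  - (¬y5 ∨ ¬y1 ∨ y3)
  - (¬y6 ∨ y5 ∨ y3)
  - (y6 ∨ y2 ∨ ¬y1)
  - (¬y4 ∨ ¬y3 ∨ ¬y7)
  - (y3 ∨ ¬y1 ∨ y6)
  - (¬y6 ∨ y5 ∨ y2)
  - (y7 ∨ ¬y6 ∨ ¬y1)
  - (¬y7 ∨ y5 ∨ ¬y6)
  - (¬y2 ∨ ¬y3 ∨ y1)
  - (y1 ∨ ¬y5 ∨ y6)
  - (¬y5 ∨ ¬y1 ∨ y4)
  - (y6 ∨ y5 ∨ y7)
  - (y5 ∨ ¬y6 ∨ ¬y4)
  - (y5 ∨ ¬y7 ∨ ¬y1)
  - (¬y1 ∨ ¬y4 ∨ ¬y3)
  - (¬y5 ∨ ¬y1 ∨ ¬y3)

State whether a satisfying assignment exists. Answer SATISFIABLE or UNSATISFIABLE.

SATISFIABLE

Branch on y1: take y1 = False.
Branch on y2: take y2 = False.
Set y3 = False and propagate.
For the remaining variables, y4 = True, y5 = True, y6 = True, y7 = False works.
Every clause has at least one true literal under this assignment.
So y1 = F  y2 = F  y3 = F  y4 = T  y5 = T  y6 = T  y7 = F is a satisfying assignment.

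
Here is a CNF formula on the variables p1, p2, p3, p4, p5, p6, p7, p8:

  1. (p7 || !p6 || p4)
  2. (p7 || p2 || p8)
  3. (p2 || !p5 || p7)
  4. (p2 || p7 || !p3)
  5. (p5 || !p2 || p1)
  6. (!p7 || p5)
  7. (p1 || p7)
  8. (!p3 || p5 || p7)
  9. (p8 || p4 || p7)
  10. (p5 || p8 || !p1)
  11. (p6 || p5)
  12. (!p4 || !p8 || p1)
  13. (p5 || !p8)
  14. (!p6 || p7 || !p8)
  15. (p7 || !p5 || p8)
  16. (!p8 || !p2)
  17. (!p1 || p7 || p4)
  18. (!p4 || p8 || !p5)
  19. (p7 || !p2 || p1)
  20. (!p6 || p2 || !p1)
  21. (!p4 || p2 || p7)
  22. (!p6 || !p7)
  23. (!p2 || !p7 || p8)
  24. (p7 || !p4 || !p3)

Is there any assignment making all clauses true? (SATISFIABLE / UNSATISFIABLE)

SATISFIABLE

p3 occurs only negated in the remaining clauses — set p3 = False.
Try p1 = True.
Branch on p2: take p2 = False.
  then p6 is forced to False.
  then p5 is forced to True.
  then p7 is forced to True.
Try p4 = False.
p8 is now unconstrained; take p8 = True.
Every clause has at least one true literal under this assignment.
So p1=True  p2=False  p3=False  p4=False  p5=True  p6=False  p7=True  p8=True is a satisfying assignment.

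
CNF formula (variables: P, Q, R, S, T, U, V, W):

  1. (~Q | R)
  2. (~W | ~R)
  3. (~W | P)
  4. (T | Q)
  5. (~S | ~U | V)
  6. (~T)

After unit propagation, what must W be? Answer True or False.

False

Unit clause (~T) sets T = False.
(T | Q) with T = False leaves only Q, so Q = True.
(R | ~Q) with Q = True leaves only R, so R = True.
In (~R | ~W), ~R is now false; ~W must hold, so W = False.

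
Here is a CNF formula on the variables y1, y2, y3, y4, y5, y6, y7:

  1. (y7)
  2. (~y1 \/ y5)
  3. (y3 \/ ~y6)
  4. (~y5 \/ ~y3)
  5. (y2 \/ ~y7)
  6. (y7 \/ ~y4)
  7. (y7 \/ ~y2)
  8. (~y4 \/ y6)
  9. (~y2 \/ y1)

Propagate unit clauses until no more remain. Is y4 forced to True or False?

(y7) stands alone — y7 = True.
(~y7 \/ y2): since y7 = True, the clause reduces to (y2). y2 = True.
In (y1 \/ ~y2), ~y2 is now false; y1 must hold, so y1 = True.
(~y1 \/ y5) with y1 = True leaves only y5, so y5 = True.
In (~y5 \/ ~y3), ~y5 is now false; ~y3 must hold, so y3 = False.
From (~y6 \/ y3) and y3 = False: y6 = False.
From (y6 \/ ~y4) and y6 = False: y4 = False.

False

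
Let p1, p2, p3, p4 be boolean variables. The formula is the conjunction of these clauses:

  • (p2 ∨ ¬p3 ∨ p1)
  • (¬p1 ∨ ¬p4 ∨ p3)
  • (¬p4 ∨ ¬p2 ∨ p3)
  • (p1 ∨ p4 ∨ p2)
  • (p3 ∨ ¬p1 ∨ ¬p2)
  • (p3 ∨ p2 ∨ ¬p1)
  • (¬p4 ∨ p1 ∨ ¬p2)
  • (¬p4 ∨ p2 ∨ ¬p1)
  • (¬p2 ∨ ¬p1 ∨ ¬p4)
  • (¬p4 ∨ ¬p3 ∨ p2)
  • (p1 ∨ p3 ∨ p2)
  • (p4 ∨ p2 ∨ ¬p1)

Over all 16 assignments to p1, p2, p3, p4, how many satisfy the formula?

3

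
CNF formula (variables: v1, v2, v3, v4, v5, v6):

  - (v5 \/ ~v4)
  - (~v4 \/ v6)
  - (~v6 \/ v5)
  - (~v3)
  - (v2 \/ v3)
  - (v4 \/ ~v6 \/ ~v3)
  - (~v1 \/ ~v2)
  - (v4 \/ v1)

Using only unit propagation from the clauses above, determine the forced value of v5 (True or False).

True

Unit clause (~v3) sets v3 = False.
(v3 \/ v2): since v3 = False, the clause reduces to (v2). v2 = True.
(~v1 \/ ~v2) with v2 = True leaves only ~v1, so v1 = False.
(v4 \/ v1): since v1 = False, the clause reduces to (v4). v4 = True.
In (~v4 \/ v5), ~v4 is now false; v5 must hold, so v5 = True.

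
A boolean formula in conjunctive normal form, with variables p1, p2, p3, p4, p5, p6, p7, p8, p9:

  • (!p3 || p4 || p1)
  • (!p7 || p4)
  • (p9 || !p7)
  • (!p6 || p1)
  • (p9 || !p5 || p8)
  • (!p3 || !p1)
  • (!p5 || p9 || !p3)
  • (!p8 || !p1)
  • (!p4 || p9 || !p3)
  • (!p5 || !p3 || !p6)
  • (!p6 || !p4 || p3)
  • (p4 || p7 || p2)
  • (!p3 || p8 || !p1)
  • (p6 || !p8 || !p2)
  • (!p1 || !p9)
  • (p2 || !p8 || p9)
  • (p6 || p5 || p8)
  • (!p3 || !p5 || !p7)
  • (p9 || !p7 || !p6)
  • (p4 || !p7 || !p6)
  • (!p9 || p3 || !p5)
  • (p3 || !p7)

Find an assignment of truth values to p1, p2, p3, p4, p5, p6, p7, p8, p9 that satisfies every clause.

Set p1 = False and propagate.
  then p6 is forced to False.
For the remaining variables, p2 = False, p3 = True, p4 = True, p5 = True, p7 = False, p8 = True, p9 = True works.
Every clause has at least one true literal under this assignment.

p1 = False, p2 = False, p3 = True, p4 = True, p5 = True, p6 = False, p7 = False, p8 = True, p9 = True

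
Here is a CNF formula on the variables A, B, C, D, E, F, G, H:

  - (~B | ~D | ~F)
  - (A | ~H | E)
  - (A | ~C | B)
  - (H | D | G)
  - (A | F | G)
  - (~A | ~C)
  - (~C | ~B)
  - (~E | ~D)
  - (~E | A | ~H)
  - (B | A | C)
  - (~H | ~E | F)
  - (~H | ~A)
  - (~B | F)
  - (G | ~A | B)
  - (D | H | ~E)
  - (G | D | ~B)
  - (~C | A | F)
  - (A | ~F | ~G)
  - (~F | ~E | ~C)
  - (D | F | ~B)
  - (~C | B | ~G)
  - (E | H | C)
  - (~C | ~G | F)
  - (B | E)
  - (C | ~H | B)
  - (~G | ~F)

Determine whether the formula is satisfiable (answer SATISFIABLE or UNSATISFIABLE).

B = True:
  propagation gives C=False, F=True, D=False, G=True; an empty clause results — contradiction.
B = False:
  propagation gives E=True, D=False, H=True, A=True; an empty clause results — contradiction.
Every branch closes, so no satisfying assignment exists.

UNSATISFIABLE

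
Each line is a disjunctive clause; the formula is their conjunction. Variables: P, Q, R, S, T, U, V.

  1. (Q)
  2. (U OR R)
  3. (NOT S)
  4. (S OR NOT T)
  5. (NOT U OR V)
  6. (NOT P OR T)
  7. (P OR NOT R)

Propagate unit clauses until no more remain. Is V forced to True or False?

True

Unit clause (Q) sets Q = True.
(NOT S) stands alone — S = False.
In (NOT T OR S), S is now false; NOT T must hold, so T = False.
In (T OR NOT P), T is now false; NOT P must hold, so P = False.
(NOT R OR P) with P = False leaves only NOT R, so R = False.
In (R OR U), R is now false; U must hold, so U = True.
From (V OR NOT U) and U = True: V = True.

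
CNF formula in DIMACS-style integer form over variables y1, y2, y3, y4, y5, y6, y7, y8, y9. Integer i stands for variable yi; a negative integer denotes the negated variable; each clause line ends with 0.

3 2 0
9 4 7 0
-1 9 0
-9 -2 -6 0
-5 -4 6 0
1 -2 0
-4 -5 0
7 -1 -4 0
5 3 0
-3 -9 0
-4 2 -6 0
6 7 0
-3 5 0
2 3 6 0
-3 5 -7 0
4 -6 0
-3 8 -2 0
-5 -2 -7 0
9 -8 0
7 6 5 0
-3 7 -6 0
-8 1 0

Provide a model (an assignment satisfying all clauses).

Branch on y1: take y1 = False.
  then y2 is forced to False.
  then y3 is forced to True.
  then y9 is forced to False.
  then y5 is forced to True.
  then y4 is forced to False.
  then y7 is forced to True.
  then y6 is forced to False.
  then y8 is forced to False.

y1=False, y2=False, y3=True, y4=False, y5=True, y6=False, y7=True, y8=False, y9=False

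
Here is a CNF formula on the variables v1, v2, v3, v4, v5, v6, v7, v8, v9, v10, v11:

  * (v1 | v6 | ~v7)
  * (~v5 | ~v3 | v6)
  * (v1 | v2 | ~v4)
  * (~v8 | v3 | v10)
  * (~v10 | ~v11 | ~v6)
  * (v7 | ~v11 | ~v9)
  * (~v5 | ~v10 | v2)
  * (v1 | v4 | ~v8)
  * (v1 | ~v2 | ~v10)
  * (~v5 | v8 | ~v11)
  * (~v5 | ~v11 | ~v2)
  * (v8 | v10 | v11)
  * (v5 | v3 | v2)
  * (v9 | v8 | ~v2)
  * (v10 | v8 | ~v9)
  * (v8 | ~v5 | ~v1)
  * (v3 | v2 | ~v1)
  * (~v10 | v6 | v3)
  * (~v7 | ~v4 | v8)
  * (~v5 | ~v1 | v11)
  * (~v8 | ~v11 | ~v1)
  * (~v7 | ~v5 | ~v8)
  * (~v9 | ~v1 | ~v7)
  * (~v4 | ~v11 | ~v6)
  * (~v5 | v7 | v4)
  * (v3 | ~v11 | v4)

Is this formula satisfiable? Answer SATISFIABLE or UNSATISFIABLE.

Set v1 = False and propagate.
Branch on v2: take v2 = False.
  then v4 is forced to False.
  then v8 is forced to False.
For the remaining variables, v3 = True, v5 = False, v6 = False, v7 = False, v9 = False, v10 = False, v11 = True works.
So v1=0, v2=0, v3=1, v4=0, v5=0, v6=0, v7=0, v8=0, v9=0, v10=0, v11=1 is a satisfying assignment.

SATISFIABLE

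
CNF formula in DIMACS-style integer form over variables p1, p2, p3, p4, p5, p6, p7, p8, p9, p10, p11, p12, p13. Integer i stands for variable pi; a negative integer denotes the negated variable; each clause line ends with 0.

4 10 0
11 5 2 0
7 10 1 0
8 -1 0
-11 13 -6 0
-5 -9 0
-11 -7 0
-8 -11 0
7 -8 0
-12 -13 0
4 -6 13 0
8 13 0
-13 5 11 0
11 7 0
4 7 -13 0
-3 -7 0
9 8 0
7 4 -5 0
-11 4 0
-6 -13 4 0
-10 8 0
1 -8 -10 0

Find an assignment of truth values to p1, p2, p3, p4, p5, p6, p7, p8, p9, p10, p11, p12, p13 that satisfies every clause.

p1 = True  p2 = False  p3 = False  p4 = True  p5 = True  p6 = True  p7 = True  p8 = True  p9 = False  p10 = True  p11 = False  p12 = True  p13 = False

p3 occurs only negated in the remaining clauses — set p3 = False.
p4 occurs only positively in the remaining clauses — set p4 = True.
Try p1 = True.
  then p8 is forced to True.
  then p11 is forced to False.
  then p7 is forced to True.
For the remaining variables, p2 = False, p5 = True, p6 = True, p9 = False, p10 = True, p12 = True, p13 = False works.
Check each clause:
  1. (p4 || p10) — p10 is true.
  2. (p11 || p5 || p2) — p5 is true.
  3. (p7 || p10 || p1) — p1 is true.
  4. (p8 || !p1) — p8 is true.
  5. (!p11 || p13 || !p6) — !p11 is true.
  6. (!p5 || !p9) — !p9 is true.
  7. (!p11 || !p7) — !p11 is true.
  8. (!p11 || !p8) — !p11 is true.
  9. (p7 || !p8) — p7 is true.
  10. (!p12 || !p13) — !p13 is true.
  11. (!p6 || p4 || p13) — p4 is true.
  12. (p13 || p8) — p8 is true.
  13. (p5 || p11 || !p13) — p5 is true.
  14. (p7 || p11) — p7 is true.
  15. (!p13 || p4 || p7) — !p13 is true.
  16. (!p7 || !p3) — !p3 is true.
  17. (p8 || p9) — p8 is true.
  18. (!p5 || p7 || p4) — p4 is true.
  19. (!p11 || p4) — p4 is true.
  20. (p4 || !p13 || !p6) — !p13 is true.
  21. (!p10 || p8) — p8 is true.
  22. (!p8 || p1 || !p10) — p1 is true.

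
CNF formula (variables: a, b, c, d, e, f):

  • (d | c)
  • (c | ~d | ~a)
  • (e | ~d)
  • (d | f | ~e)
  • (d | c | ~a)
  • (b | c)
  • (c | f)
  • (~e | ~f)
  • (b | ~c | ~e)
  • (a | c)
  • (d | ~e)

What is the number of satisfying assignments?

Split on c, then d.
  c=1, d=1: remaining (a,b,e,f) ∈ {(0,1,1,0); (1,1,1,0)} — 2.
  c=1, d=0: forces e=0; a, b, f free → 2^3 = 8.
  c=0, d=1: a clause becomes empty — 0.
  c=0, d=0: a clause becomes empty — 0.
Total: 2 + 8 + 0 + 0 = 10.

10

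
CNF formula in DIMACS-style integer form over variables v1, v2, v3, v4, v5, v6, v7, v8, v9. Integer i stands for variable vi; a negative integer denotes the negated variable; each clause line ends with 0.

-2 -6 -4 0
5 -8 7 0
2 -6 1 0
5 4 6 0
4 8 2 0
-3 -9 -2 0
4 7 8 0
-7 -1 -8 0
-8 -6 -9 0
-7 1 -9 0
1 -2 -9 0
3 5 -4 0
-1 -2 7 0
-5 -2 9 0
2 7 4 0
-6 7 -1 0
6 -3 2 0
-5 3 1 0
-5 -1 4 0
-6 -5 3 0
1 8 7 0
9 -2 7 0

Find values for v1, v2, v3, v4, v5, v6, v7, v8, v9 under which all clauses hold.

v1=False, v2=True, v3=False, v4=False, v5=False, v6=True, v7=True, v8=True, v9=False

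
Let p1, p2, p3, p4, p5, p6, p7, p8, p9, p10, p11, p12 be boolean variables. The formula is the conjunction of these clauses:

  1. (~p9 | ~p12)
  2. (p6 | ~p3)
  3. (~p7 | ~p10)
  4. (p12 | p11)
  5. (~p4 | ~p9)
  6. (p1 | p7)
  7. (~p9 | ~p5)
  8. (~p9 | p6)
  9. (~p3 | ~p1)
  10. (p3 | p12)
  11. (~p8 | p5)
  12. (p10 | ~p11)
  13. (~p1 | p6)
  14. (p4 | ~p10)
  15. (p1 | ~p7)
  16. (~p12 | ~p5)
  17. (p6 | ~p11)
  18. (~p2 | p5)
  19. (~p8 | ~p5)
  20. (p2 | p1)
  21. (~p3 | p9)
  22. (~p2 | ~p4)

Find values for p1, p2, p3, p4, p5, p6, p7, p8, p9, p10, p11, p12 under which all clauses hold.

p1=1  p2=0  p3=0  p4=1  p5=0  p6=1  p7=0  p8=0  p9=0  p10=0  p11=0  p12=1

Pure literal: p6 appears only positively; assign p6 = True.
Pure literal: p8 appears only negated; assign p8 = False.
Branch on p1: take p1 = True.
  then p3 is forced to False.
  then p12 is forced to True.
  then p9 is forced to False.
  then p5 is forced to False.
  then p2 is forced to False.
Try p4 = True.
Branch on p7: take p7 = False.
The remaining clauses are satisfied by p10 = False, p11 = False.
Every clause has at least one true literal under this assignment.
Check each clause:
  1. (~p9 | ~p12) — ~p9 is true.
  2. (p6 | ~p3) — ~p3 is true.
  3. (~p10 | ~p7) — ~p7 is true.
  4. (p11 | p12) — p12 is true.
  5. (~p4 | ~p9) — ~p9 is true.
  6. (p7 | p1) — p1 is true.
  7. (~p9 | ~p5) — ~p5 is true.
  8. (p6 | ~p9) — p6 is true.
  9. (~p3 | ~p1) — ~p3 is true.
  10. (p3 | p12) — p12 is true.
  11. (~p8 | p5) — ~p8 is true.
  12. (~p11 | p10) — ~p11 is true.
  13. (~p1 | p6) — p6 is true.
  14. (p4 | ~p10) — p4 is true.
  15. (~p7 | p1) — p1 is true.
  16. (~p12 | ~p5) — ~p5 is true.
  17. (p6 | ~p11) — ~p11 is true.
  18. (~p2 | p5) — ~p2 is true.
  19. (~p8 | ~p5) — ~p8 is true.
  20. (p2 | p1) — p1 is true.
  21. (~p3 | p9) — ~p3 is true.
  22. (~p2 | ~p4) — ~p2 is true.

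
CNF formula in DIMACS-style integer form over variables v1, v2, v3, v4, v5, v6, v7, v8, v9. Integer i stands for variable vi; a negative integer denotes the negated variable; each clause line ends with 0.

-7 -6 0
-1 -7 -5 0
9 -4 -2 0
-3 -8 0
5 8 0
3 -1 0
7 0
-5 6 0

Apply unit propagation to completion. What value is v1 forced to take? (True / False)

False

Unit clause (v7) sets v7 = True.
From (~v7 \/ ~v6) and v7 = True: v6 = False.
(v6 \/ ~v5): since v6 = False, the clause reduces to (~v5). v5 = False.
(v5 \/ v8): since v5 = False, the clause reduces to (v8). v8 = True.
In (~v8 \/ ~v3), ~v8 is now false; ~v3 must hold, so v3 = False.
(~v1 \/ v3) with v3 = False leaves only ~v1, so v1 = False.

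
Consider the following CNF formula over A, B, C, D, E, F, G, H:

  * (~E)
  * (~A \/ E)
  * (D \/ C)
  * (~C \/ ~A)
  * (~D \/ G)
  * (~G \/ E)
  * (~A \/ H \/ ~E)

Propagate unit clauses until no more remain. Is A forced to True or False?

False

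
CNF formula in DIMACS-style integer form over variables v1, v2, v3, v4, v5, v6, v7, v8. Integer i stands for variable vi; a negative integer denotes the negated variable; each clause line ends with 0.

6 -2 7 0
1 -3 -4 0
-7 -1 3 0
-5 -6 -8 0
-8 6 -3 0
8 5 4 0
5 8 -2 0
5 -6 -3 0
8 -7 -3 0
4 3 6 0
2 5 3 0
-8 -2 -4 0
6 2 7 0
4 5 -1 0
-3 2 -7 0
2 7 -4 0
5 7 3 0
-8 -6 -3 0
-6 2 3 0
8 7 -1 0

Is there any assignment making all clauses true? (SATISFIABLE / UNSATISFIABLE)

SATISFIABLE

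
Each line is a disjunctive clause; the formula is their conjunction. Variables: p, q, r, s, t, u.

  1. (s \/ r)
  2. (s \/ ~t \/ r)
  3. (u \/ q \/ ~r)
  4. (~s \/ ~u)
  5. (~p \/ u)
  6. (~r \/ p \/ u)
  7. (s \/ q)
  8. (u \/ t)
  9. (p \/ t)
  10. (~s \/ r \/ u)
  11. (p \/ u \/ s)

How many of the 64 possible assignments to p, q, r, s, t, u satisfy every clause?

3

Satisfying assignments:
  p=0 q=1 r=1 s=0 t=1 u=1
  p=1 q=1 r=1 s=0 t=0 u=1
  p=1 q=1 r=1 s=0 t=1 u=1
That's 3 in total.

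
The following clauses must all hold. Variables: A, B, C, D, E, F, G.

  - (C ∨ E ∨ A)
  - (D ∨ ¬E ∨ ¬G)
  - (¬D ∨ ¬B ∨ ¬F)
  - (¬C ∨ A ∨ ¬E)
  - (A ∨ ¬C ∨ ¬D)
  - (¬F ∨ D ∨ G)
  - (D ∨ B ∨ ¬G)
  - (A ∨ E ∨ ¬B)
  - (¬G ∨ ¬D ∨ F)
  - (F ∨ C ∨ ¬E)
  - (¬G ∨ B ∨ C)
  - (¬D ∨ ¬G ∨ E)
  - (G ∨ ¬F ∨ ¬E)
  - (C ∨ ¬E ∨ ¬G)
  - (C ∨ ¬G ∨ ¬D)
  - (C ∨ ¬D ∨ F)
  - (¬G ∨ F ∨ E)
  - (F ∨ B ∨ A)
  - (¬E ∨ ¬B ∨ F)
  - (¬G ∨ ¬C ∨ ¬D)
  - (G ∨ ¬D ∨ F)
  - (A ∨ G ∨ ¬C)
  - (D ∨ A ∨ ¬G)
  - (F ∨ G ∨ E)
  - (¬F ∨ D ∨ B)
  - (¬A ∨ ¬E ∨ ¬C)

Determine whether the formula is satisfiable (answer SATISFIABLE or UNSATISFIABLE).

Set A = True and propagate.
Set B = False and propagate.
The remaining clauses are satisfied by C = False, D = True, E = False, F = True, G = False.
So A=1  B=0  C=0  D=1  E=0  F=1  G=0 is a satisfying assignment.

SATISFIABLE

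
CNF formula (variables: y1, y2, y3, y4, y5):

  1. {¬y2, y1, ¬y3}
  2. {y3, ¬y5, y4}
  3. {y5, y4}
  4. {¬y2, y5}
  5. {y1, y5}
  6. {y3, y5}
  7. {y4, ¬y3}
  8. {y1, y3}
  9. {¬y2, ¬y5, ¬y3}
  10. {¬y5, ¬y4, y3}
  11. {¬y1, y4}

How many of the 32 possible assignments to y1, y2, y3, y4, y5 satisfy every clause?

3

Satisfying assignments:
  y1=F y2=F y3=T y4=T y5=T
  y1=T y2=F y3=T y4=T y5=F
  y1=T y2=F y3=T y4=T y5=T
That's 3 in total.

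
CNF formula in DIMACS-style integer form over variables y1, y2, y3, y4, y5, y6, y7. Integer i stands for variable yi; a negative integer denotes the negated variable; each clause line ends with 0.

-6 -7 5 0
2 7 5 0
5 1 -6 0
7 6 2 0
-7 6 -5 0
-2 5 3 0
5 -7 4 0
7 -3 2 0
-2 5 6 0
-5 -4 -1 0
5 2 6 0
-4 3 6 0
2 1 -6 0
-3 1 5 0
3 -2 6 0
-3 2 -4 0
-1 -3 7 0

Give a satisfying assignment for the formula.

y1=0, y2=1, y3=1, y4=0, y5=1, y6=1, y7=1

Branch on y1: take y1 = False.
Try y2 = True.
Set y3 = True and propagate.
  then y5 is forced to True.
For the remaining variables, y4 = False, y6 = True, y7 = True works.
Every clause has at least one true literal under this assignment.
Check each clause:
  1. (~y6 \/ ~y7 \/ y5) — y5 is true.
  2. (y2 \/ y5 \/ y7) — y2 is true.
  3. (~y6 \/ y5 \/ y1) — y5 is true.
  4. (y2 \/ y7 \/ y6) — y2 is true.
  5. (y6 \/ ~y7 \/ ~y5) — y6 is true.
  6. (y5 \/ y3 \/ ~y2) — y3 is true.
  7. (y5 \/ ~y7 \/ y4) — y5 is true.
  8. (~y3 \/ y7 \/ y2) — y2 is true.
  9. (y5 \/ ~y2 \/ y6) — y5 is true.
  10. (~y5 \/ ~y1 \/ ~y4) — ~y4 is true.
  11. (y2 \/ y5 \/ y6) — y2 is true.
  12. (y6 \/ ~y4 \/ y3) — y3 is true.
  13. (y1 \/ ~y6 \/ y2) — y2 is true.
  14. (y5 \/ ~y3 \/ y1) — y5 is true.
  15. (y6 \/ ~y2 \/ y3) — y3 is true.
  16. (~y3 \/ y2 \/ ~y4) — y2 is true.
  17. (~y3 \/ ~y1 \/ y7) — ~y1 is true.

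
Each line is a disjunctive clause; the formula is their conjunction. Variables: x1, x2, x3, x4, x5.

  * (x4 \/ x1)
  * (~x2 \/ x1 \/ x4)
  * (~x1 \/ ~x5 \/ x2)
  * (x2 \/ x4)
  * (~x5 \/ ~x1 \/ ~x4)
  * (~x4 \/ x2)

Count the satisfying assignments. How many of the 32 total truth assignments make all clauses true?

10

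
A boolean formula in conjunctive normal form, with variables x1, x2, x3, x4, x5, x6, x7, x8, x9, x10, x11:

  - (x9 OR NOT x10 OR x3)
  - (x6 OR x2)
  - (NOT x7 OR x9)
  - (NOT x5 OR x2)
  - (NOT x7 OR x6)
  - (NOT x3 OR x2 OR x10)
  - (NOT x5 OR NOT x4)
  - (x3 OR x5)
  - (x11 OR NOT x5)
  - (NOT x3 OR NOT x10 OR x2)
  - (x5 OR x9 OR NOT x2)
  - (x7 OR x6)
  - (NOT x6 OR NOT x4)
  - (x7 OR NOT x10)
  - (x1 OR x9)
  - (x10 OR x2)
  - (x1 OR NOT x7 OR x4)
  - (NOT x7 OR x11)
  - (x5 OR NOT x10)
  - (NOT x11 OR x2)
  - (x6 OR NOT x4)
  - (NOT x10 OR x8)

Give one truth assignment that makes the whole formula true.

x1=True, x2=True, x3=False, x4=False, x5=True, x6=True, x7=True, x8=True, x9=True, x10=True, x11=True

x1 occurs only positively in the remaining clauses — set x1 = True.
x8 occurs only positively in the remaining clauses — set x8 = True.
Try x2 = True.
Try x3 = False.
  then x5 is forced to True.
  then x4 is forced to False.
  then x11 is forced to True.
Try x6 = True.
For the remaining variables, x7 = True, x9 = True, x10 = True works.
Every clause has at least one true literal under this assignment.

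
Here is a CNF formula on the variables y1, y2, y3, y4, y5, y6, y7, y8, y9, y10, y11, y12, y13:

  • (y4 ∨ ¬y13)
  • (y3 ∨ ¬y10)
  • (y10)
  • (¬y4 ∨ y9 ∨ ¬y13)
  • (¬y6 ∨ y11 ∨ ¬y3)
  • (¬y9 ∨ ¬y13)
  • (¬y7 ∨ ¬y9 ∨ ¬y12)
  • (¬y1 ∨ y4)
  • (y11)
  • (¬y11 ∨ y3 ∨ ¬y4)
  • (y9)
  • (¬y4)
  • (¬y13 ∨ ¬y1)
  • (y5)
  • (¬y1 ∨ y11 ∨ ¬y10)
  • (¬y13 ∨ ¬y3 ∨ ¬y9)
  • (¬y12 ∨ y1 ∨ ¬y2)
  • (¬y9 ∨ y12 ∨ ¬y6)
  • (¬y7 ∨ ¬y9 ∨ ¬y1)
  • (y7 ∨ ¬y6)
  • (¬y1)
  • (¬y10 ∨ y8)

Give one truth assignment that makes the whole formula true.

The clause (y10) is unit: y10 must be True.
(y3) is a unit clause, so y3 = True.
(y11) is a unit clause, so y11 = True.
The clause (y9) is unit: y9 must be True.
Unit propagation: (¬y13) forces y13 = False.
(¬y4) is a unit clause, so y4 = False.
Unit propagation: (¬y1) forces y1 = False.
Unit propagation: (y5) forces y5 = True.
(y8) is a unit clause, so y8 = True.
y2 occurs only negated in the remaining clauses — set y2 = False.
y6 occurs only negated in the remaining clauses — set y6 = False.
Set y7 = False and propagate.
y12 is now unconstrained; take y12 = False.
Every clause has at least one true literal under this assignment.

y1 = F, y2 = F, y3 = T, y4 = F, y5 = T, y6 = F, y7 = F, y8 = T, y9 = T, y10 = T, y11 = T, y12 = F, y13 = F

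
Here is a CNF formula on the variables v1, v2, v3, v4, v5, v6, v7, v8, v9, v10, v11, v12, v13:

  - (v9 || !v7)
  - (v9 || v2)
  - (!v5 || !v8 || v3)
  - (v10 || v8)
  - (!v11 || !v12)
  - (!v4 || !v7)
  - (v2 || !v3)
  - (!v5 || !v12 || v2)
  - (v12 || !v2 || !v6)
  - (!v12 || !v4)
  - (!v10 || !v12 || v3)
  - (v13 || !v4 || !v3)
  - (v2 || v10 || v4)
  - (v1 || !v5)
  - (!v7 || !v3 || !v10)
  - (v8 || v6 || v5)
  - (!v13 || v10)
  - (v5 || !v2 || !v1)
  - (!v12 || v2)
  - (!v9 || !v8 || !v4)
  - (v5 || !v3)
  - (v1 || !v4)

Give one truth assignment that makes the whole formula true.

v1=T, v2=F, v3=F, v4=F, v5=F, v6=T, v7=T, v8=T, v9=T, v10=T, v11=F, v12=F, v13=F

Pure literal: v11 appears only negated; assign v11 = False.
Set v1 = True and propagate.
The remaining clauses are satisfied by v2 = False, v3 = False, v4 = False, v5 = False, v6 = True, v7 = True, v8 = True, v9 = True, v10 = True, v12 = False, v13 = False.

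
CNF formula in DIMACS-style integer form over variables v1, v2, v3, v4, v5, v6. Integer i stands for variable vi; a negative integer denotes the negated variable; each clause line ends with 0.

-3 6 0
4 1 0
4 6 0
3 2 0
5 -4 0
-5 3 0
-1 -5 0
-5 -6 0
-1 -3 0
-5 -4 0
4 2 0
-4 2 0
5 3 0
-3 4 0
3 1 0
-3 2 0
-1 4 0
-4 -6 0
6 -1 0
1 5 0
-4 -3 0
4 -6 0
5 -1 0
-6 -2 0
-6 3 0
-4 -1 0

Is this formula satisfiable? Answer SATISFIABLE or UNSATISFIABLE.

v4 = True:
  propagation gives v5=True; an empty clause results — contradiction.
v4 = False:
  propagation gives v1=True; an empty clause results — contradiction.
Every branch closes, so no satisfying assignment exists.

UNSATISFIABLE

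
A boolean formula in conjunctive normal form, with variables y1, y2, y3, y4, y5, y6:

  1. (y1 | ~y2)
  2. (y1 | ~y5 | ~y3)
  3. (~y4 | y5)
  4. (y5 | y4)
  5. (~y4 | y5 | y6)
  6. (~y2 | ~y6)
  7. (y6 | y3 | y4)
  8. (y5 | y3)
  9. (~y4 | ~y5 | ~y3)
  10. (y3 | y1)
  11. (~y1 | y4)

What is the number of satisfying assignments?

The models are:
  y1=T y2=F y3=F y4=T y5=T y6=F
  y1=T y2=F y3=F y4=T y5=T y6=T
  y1=T y2=T y3=F y4=T y5=T y6=F
That's 3 in total.

3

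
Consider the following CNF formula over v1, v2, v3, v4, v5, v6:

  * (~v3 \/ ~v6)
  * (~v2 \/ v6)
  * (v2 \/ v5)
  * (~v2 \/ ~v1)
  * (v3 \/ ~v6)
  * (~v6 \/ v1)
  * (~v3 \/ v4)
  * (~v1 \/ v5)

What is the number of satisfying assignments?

6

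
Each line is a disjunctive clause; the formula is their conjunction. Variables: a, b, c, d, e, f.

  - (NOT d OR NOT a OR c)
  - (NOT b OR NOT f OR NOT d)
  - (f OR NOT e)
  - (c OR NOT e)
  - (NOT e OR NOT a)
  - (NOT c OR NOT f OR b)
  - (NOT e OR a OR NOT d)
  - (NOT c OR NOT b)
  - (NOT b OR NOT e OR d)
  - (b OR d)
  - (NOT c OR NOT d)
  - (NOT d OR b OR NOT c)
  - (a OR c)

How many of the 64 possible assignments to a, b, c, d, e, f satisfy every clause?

2

The models are:
  a=T b=T c=F d=F e=F f=F
  a=T b=T c=F d=F e=F f=T
Count: 2.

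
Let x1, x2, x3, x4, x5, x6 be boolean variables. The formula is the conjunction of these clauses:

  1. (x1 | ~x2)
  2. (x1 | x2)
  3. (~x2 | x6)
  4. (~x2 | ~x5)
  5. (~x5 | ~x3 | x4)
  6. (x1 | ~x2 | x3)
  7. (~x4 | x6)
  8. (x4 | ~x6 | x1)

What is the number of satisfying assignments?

14

Case analysis on x2 and x1:
  x2=T, x1=T: remaining (x3,x4,x5,x6) ∈ {(F,F,F,T); (F,T,F,T); (T,F,F,T); (T,T,F,T)} — 4.
  x2=T, x1=F: a clause becomes empty — 0.
  x2=F, x1=T: 10 of the 16 assignments to (x3,x4,x5,x6) work.
  x2=F, x1=F: a clause becomes empty — 0.
Total: 4 + 0 + 10 + 0 = 14.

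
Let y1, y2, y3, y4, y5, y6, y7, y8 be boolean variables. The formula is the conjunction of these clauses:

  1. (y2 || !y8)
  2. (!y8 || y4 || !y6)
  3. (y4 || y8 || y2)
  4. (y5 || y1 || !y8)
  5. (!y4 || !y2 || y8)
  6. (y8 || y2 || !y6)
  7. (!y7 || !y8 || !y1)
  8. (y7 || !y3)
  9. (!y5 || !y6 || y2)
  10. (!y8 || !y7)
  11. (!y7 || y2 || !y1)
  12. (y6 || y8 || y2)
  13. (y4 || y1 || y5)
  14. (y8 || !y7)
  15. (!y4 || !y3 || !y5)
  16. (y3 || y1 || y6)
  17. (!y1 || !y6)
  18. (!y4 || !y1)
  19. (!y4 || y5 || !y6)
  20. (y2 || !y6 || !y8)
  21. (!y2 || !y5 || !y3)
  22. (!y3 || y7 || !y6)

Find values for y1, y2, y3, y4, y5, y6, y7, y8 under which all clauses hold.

y1=0  y2=1  y3=0  y4=1  y5=1  y6=1  y7=0  y8=1

Check each clause:
  1. (!y8 || y2) — y2 is true.
  2. (y4 || !y8 || !y6) — y4 is true.
  3. (y8 || y2 || y4) — y8 is true.
  4. (y1 || y5 || !y8) — y5 is true.
  5. (y8 || !y4 || !y2) — y8 is true.
  6. (y2 || y8 || !y6) — y8 is true.
  7. (!y8 || !y1 || !y7) — !y7 is true.
  8. (!y3 || y7) — !y3 is true.
  9. (!y6 || y2 || !y5) — y2 is true.
  10. (!y7 || !y8) — !y7 is true.
  11. (y2 || !y1 || !y7) — !y7 is true.
  12. (y8 || y2 || y6) — y8 is true.
  13. (y1 || y5 || y4) — y4 is true.
  14. (!y7 || y8) — y8 is true.
  15. (!y5 || !y3 || !y4) — !y3 is true.
  16. (y6 || y3 || y1) — y6 is true.
  17. (!y6 || !y1) — !y1 is true.
  18. (!y4 || !y1) — !y1 is true.
  19. (!y6 || y5 || !y4) — y5 is true.
  20. (!y8 || y2 || !y6) — y2 is true.
  21. (!y5 || !y2 || !y3) — !y3 is true.
  22. (!y6 || y7 || !y3) — !y3 is true.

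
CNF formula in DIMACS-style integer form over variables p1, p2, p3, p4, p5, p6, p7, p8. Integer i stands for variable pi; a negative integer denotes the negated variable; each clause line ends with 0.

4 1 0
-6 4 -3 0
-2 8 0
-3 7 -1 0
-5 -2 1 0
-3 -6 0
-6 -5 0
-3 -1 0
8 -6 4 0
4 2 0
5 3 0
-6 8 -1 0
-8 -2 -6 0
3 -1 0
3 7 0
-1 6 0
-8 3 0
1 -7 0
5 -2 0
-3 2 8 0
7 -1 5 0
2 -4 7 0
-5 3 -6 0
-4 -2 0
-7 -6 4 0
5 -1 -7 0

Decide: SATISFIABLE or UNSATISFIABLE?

p1 = True:
  propagation gives p3=False; an empty clause results — contradiction.
p1 = False:
  propagation gives p4=True, p7=False, p3=True, p6=False; an empty clause results — contradiction.
Every branch closes, so no satisfying assignment exists.

UNSATISFIABLE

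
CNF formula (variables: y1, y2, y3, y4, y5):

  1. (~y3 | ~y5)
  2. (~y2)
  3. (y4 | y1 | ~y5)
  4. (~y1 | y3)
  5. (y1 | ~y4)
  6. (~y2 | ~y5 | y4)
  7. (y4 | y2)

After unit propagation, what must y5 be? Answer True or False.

False

(~y2) is a unit clause: y2 = False.
(y4 | y2): since y2 = False, the clause reduces to (y4). y4 = True.
From (y1 | ~y4) and y4 = True: y1 = True.
In (y3 | ~y1), ~y1 is now false; y3 must hold, so y3 = True.
(~y5 | ~y3) with y3 = True leaves only ~y5, so y5 = False.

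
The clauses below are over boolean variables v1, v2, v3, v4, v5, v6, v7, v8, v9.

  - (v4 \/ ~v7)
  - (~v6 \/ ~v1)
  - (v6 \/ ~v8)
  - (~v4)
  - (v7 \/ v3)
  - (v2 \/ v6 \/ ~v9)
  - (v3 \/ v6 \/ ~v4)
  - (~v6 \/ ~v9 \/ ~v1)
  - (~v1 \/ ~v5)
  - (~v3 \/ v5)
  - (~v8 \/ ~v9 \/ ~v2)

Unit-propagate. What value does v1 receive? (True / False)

Unit clause (~v4) sets v4 = False.
(~v7 \/ v4) with v4 = False leaves only ~v7, so v7 = False.
In (v3 \/ v7), v7 is now false; v3 must hold, so v3 = True.
In (v5 \/ ~v3), ~v3 is now false; v5 must hold, so v5 = True.
(~v1 \/ ~v5): since v5 = True, the clause reduces to (~v1). v1 = False.

False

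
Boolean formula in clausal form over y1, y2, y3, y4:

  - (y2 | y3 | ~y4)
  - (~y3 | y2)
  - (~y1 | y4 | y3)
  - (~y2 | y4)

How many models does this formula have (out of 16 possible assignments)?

5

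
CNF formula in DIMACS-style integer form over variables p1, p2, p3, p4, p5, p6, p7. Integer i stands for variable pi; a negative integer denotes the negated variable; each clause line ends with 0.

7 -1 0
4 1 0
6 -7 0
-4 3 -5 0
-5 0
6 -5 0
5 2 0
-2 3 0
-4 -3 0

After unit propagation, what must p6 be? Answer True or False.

(~p5) is a unit clause: p5 = False.
From (p5 | p2) and p5 = False: p2 = True.
(~p2 | p3): since p2 = True, the clause reduces to (p3). p3 = True.
(~p3 | ~p4): since p3 = True, the clause reduces to (~p4). p4 = False.
From (p4 | p1) and p4 = False: p1 = True.
In (~p1 | p7), ~p1 is now false; p7 must hold, so p7 = True.
From (p6 | ~p7) and p7 = True: p6 = True.

True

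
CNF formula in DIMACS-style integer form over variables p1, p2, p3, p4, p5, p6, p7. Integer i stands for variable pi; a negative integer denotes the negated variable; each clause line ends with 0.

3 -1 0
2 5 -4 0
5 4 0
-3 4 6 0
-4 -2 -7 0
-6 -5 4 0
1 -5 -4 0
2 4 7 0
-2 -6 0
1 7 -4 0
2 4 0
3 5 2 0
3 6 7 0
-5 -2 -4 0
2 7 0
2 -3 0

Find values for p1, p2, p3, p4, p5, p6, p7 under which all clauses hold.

Try p1 = False.
For the remaining variables, p2 = True, p3 = False, p4 = False, p5 = True, p6 = False, p7 = True works.
Every clause has at least one true literal under this assignment.
Check each clause:
  1. (p3 \/ ~p1) — ~p1 is true.
  2. (p5 \/ ~p4 \/ p2) — p2 is true.
  3. (p5 \/ p4) — p5 is true.
  4. (p4 \/ p6 \/ ~p3) — ~p3 is true.
  5. (~p7 \/ ~p2 \/ ~p4) — ~p4 is true.
  6. (~p6 \/ ~p5 \/ p4) — ~p6 is true.
  7. (~p5 \/ p1 \/ ~p4) — ~p4 is true.
  8. (p4 \/ p7 \/ p2) — p2 is true.
  9. (~p6 \/ ~p2) — ~p6 is true.
  10. (~p4 \/ p1 \/ p7) — ~p4 is true.
  11. (p2 \/ p4) — p2 is true.
  12. (p5 \/ p3 \/ p2) — p2 is true.
  13. (p3 \/ p7 \/ p6) — p7 is true.
  14. (~p5 \/ ~p4 \/ ~p2) — ~p4 is true.
  15. (p7 \/ p2) — p2 is true.
  16. (~p3 \/ p2) — p2 is true.

p1=F  p2=T  p3=F  p4=F  p5=T  p6=F  p7=T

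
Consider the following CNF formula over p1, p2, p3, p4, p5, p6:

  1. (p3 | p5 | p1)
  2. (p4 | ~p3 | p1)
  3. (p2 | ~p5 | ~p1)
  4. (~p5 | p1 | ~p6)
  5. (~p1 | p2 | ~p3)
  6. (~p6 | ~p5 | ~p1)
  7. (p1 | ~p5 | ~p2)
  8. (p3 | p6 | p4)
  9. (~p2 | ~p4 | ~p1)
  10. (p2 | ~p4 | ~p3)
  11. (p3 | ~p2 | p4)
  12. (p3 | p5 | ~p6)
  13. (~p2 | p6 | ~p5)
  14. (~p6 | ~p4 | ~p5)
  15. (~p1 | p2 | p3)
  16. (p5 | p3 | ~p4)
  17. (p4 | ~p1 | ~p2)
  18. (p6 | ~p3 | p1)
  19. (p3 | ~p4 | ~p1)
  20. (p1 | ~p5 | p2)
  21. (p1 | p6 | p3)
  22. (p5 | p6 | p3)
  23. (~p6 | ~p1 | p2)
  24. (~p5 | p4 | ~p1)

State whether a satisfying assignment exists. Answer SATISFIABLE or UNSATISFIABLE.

SATISFIABLE

Branch on p1: take p1 = False.
Try p2 = True.
  then p5 is forced to False.
  then p3 is forced to True.
  then p4 is forced to True.
  then p6 is forced to True.
Every clause has at least one true literal under this assignment.
So p1=0, p2=1, p3=1, p4=1, p5=0, p6=1 is a satisfying assignment.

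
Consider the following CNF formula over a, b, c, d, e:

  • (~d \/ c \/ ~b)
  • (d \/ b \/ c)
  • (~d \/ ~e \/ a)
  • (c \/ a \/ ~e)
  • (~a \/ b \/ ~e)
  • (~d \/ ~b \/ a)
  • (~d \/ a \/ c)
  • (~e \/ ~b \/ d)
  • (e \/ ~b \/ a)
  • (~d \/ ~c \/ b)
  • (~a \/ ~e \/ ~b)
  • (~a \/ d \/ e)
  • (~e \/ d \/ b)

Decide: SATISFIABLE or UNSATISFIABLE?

Branch on a: take a = False.
For the remaining variables, b = False, c = True, d = False, e = False works.
Every clause has at least one true literal under this assignment.
So a = 0, b = 0, c = 1, d = 0, e = 0 is a satisfying assignment.

SATISFIABLE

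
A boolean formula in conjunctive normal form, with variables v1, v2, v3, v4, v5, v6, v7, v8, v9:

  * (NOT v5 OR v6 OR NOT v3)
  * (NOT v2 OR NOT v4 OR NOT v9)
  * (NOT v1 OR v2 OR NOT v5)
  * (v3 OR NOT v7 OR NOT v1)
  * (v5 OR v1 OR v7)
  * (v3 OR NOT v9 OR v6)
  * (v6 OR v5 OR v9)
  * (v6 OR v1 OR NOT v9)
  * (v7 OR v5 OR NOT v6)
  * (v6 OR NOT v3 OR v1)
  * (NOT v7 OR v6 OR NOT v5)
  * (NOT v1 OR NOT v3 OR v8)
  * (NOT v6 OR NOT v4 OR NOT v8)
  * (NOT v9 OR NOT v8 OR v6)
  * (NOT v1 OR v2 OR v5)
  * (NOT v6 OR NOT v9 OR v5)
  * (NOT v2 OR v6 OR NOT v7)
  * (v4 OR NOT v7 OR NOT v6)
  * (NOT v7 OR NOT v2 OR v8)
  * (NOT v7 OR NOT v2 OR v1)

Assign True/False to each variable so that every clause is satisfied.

Branch on v1: take v1 = False.
Set v2 = False and propagate.
For the remaining variables, v3 = False, v4 = True, v5 = True, v6 = True, v7 = True, v8 = False, v9 = False works.

v1=F  v2=F  v3=F  v4=T  v5=T  v6=T  v7=T  v8=F  v9=F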